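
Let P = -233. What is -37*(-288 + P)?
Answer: 19277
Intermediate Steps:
-37*(-288 + P) = -37*(-288 - 233) = -37*(-521) = 19277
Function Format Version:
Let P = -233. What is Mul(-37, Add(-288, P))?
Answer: 19277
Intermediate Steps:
Mul(-37, Add(-288, P)) = Mul(-37, Add(-288, -233)) = Mul(-37, -521) = 19277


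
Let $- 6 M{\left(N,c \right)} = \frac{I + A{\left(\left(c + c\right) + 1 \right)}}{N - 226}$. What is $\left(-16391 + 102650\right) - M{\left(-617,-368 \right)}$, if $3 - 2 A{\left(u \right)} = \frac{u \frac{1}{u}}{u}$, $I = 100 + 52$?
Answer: $\frac{320678933347}{3717630} \approx 86259.0$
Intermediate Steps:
$I = 152$
$A{\left(u \right)} = \frac{3}{2} - \frac{1}{2 u}$ ($A{\left(u \right)} = \frac{3}{2} - \frac{\frac{u}{u} \frac{1}{u}}{2} = \frac{3}{2} - \frac{1 \frac{1}{u}}{2} = \frac{3}{2} - \frac{1}{2 u}$)
$M{\left(N,c \right)} = - \frac{152 + \frac{2 + 6 c}{2 \left(1 + 2 c\right)}}{6 \left(-226 + N\right)}$ ($M{\left(N,c \right)} = - \frac{\left(152 + \frac{-1 + 3 \left(\left(c + c\right) + 1\right)}{2 \left(\left(c + c\right) + 1\right)}\right) \frac{1}{N - 226}}{6} = - \frac{\left(152 + \frac{-1 + 3 \left(2 c + 1\right)}{2 \left(2 c + 1\right)}\right) \frac{1}{-226 + N}}{6} = - \frac{\left(152 + \frac{-1 + 3 \left(1 + 2 c\right)}{2 \left(1 + 2 c\right)}\right) \frac{1}{-226 + N}}{6} = - \frac{\left(152 + \frac{-1 + \left(3 + 6 c\right)}{2 \left(1 + 2 c\right)}\right) \frac{1}{-226 + N}}{6} = - \frac{\left(152 + \frac{2 + 6 c}{2 \left(1 + 2 c\right)}\right) \frac{1}{-226 + N}}{6} = - \frac{\frac{1}{-226 + N} \left(152 + \frac{2 + 6 c}{2 \left(1 + 2 c\right)}\right)}{6} = - \frac{152 + \frac{2 + 6 c}{2 \left(1 + 2 c\right)}}{6 \left(-226 + N\right)}$)
$\left(-16391 + 102650\right) - M{\left(-617,-368 \right)} = \left(-16391 + 102650\right) - \frac{-153 - -112976}{6 \left(1 + 2 \left(-368\right)\right) \left(-226 - 617\right)} = 86259 - \frac{-153 + 112976}{6 \left(1 - 736\right) \left(-843\right)} = 86259 - \frac{1}{6} \frac{1}{-735} \left(- \frac{1}{843}\right) 112823 = 86259 - \frac{1}{6} \left(- \frac{1}{735}\right) \left(- \frac{1}{843}\right) 112823 = 86259 - \frac{112823}{3717630} = \frac{320678933347}{3717630}$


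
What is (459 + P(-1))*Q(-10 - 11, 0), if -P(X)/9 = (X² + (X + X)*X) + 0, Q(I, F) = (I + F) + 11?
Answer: -4320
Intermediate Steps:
Q(I, F) = 11 + F + I (Q(I, F) = (F + I) + 11 = 11 + F + I)
P(X) = -27*X² (P(X) = -9*((X² + (X + X)*X) + 0) = -9*((X² + (2*X)*X) + 0) = -9*((X² + 2*X²) + 0) = -9*(3*X² + 0) = -27*X²)
(459 + P(-1))*Q(-10 - 11, 0) = (459 - 27*(-1)²)*(11 + 0 + (-10 - 11)) = (459 - 27*1)*(11 + 0 - 21) = (459 - 27)*(-10) = 432*(-10) = -4320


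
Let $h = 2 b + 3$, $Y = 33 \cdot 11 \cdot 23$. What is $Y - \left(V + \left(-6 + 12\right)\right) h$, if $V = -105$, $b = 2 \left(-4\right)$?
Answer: $7062$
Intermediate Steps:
$b = -8$
$Y = 8349$ ($Y = 363 \cdot 23 = 8349$)
$h = -13$ ($h = 2 \left(-8\right) + 3 = -16 + 3 = -13$)
$Y - \left(V + \left(-6 + 12\right)\right) h = 8349 - \left(-105 + \left(-6 + 12\right)\right) \left(-13\right) = 8349 - \left(-105 + 6\right) \left(-13\right) = 8349 - \left(-99\right) \left(-13\right) = 8349 - 1287 = 7062$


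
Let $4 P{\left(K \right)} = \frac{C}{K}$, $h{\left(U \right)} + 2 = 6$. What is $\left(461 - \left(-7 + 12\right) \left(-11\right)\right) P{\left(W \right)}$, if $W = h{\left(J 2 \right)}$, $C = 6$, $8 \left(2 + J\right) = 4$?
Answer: $\frac{387}{2} \approx 193.5$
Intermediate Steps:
$J = - \frac{3}{2}$ ($J = -2 + \frac{1}{8} \cdot 4 = -2 + \frac{1}{2} = - \frac{3}{2} \approx -1.5$)
$h{\left(U \right)} = 4$ ($h{\left(U \right)} = -2 + 6 = 4$)
$W = 4$
$P{\left(K \right)} = \frac{3}{2 K}$ ($P{\left(K \right)} = \frac{6 \frac{1}{K}}{4} = \frac{3}{2 K}$)
$\left(461 - \left(-7 + 12\right) \left(-11\right)\right) P{\left(W \right)} = \left(461 - \left(-7 + 12\right) \left(-11\right)\right) \frac{3}{2 \cdot 4} = \left(461 - 5 \left(-11\right)\right) \frac{3}{2} \cdot \frac{1}{4} = \left(461 - -55\right) \frac{3}{8} = \left(461 + 55\right) \frac{3}{8} = 516 \cdot \frac{3}{8} = \frac{387}{2}$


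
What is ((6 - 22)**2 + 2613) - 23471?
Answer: -20602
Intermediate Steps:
((6 - 22)**2 + 2613) - 23471 = ((-16)**2 + 2613) - 23471 = (256 + 2613) - 23471 = 2869 - 23471 = -20602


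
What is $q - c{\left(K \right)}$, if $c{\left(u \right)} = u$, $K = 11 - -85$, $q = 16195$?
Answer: $16099$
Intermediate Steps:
$K = 96$ ($K = 11 + 85 = 96$)
$q - c{\left(K \right)} = 16195 - 96 = 16099$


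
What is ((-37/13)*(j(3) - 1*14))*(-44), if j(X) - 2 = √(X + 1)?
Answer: -16280/13 ≈ -1252.3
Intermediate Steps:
j(X) = 2 + √(1 + X) (j(X) = 2 + √(X + 1) = 2 + √(1 + X))
((-37/13)*(j(3) - 1*14))*(-44) = ((-37/13)*((2 + √(1 + 3)) - 1*14))*(-44) = ((-37*1/13)*((2 + √4) - 14))*(-44) = -37*((2 + 2) - 14)/13*(-44) = -37*(4 - 14)/13*(-44) = -37/13*(-10)*(-44) = (370/13)*(-44) = -16280/13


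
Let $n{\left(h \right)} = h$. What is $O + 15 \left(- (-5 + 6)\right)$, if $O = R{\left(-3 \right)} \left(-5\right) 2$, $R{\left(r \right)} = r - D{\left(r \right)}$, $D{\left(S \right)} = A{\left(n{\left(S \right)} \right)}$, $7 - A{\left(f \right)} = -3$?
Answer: $115$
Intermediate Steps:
$A{\left(f \right)} = 10$ ($A{\left(f \right)} = 7 - -3 = 7 + 3 = 10$)
$D{\left(S \right)} = 10$
$R{\left(r \right)} = -10 + r$ ($R{\left(r \right)} = r - 10 = -10 + r$)
$O = 130$ ($O = \left(-10 - 3\right) \left(-5\right) 2 = \left(-13\right) \left(-5\right) 2 = 65 \cdot 2 = 130$)
$O + 15 \left(- (-5 + 6)\right) = 130 + 15 \left(- (-5 + 6)\right) = 130 + 15 \left(\left(-1\right) 1\right) = 130 + 15 \left(-1\right) = 130 - 15 = 115$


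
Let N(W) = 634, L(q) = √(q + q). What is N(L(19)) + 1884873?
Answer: 1885507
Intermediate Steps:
L(q) = √2*√q (L(q) = √(2*q) = √2*√q)
N(L(19)) + 1884873 = 634 + 1884873 = 1885507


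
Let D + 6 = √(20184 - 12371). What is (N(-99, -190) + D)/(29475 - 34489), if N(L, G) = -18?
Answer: 12/2507 - √7813/5014 ≈ -0.012842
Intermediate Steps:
D = -6 + √7813 (D = -6 + √(20184 - 12371) = -6 + √7813 ≈ 82.391)
(N(-99, -190) + D)/(29475 - 34489) = (-18 + (-6 + √7813))/(29475 - 34489) = (-24 + √7813)/(-5014) = (-24 + √7813)*(-1/5014) = 12/2507 - √7813/5014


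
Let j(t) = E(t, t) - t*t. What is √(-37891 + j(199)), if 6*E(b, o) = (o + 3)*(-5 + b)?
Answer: I*√638646/3 ≈ 266.38*I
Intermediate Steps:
E(b, o) = (-5 + b)*(3 + o)/6 (E(b, o) = ((o + 3)*(-5 + b))/6 = ((3 + o)*(-5 + b))/6 = ((-5 + b)*(3 + o))/6 = (-5 + b)*(3 + o)/6)
j(t) = -5/2 - 5*t²/6 - t/3 (j(t) = (-5/2 + t/2 - 5*t/6 + t*t/6) - t*t = (-5/2 + t/2 - 5*t/6 + t²/6) - t² = (-5/2 - t/3 + t²/6) - t² = -5/2 - 5*t²/6 - t/3)
√(-37891 + j(199)) = √(-37891 + (-5/2 - ⅚*199² - ⅓*199)) = √(-37891 + (-5/2 - ⅚*39601 - 199/3)) = √(-37891 + (-5/2 - 198005/6 - 199/3)) = √(-37891 - 99209/3) = √(-212882/3) = I*√638646/3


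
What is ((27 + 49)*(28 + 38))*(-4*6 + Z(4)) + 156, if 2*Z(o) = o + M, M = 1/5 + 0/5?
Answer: -548472/5 ≈ -1.0969e+5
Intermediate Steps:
M = ⅕ (M = 1*(⅕) + 0*(⅕) = ⅕ + 0 = ⅕ ≈ 0.20000)
Z(o) = ⅒ + o/2 (Z(o) = (o + ⅕)/2 = (⅕ + o)/2 = ⅒ + o/2)
((27 + 49)*(28 + 38))*(-4*6 + Z(4)) + 156 = ((27 + 49)*(28 + 38))*(-4*6 + (⅒ + (½)*4)) + 156 = (76*66)*(-24 + (⅒ + 2)) + 156 = 5016*(-24 + 21/10) + 156 = 5016*(-219/10) + 156 = -549252/5 + 156 = -548472/5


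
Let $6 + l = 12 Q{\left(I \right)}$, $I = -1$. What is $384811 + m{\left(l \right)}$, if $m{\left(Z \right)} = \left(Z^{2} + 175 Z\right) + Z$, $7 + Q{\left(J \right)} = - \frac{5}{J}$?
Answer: $380431$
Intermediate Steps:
$Q{\left(J \right)} = -7 - \frac{5}{J}$
$l = -30$ ($l = -6 + 12 \left(-7 - \frac{5}{-1}\right) = -6 + 12 \left(-7 - -5\right) = -6 + 12 \left(-7 + 5\right) = -6 + 12 \left(-2\right) = -6 - 24 = -30$)
$m{\left(Z \right)} = Z^{2} + 176 Z$
$384811 + m{\left(l \right)} = 384811 - 30 \left(176 - 30\right) = 384811 - 4380 = 380431$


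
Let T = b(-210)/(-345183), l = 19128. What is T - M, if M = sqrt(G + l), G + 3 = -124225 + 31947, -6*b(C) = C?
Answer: -35/345183 - I*sqrt(73153) ≈ -0.0001014 - 270.47*I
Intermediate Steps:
b(C) = -C/6
G = -92281 (G = -3 + (-124225 + 31947) = -3 - 92278 = -92281)
M = I*sqrt(73153) (M = sqrt(-92281 + 19128) = sqrt(-73153) = I*sqrt(73153) ≈ 270.47*I)
T = -35/345183 (T = -1/6*(-210)/(-345183) = 35*(-1/345183) = -35/345183 ≈ -0.00010140)
T - M = -35/345183 - I*sqrt(73153)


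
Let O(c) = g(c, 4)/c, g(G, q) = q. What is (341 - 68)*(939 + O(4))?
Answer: 256620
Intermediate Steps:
O(c) = 4/c
(341 - 68)*(939 + O(4)) = (341 - 68)*(939 + 4/4) = 273*(939 + 4*(¼)) = 273*(939 + 1) = 273*940 = 256620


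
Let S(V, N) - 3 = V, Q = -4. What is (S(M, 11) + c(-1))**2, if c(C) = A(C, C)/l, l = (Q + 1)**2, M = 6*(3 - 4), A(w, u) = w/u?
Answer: 676/81 ≈ 8.3457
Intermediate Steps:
M = -6 (M = 6*(-1) = -6)
l = 9 (l = (-4 + 1)**2 = (-3)**2 = 9)
S(V, N) = 3 + V
c(C) = 1/9 (c(C) = (C/C)/9 = 1*(1/9) = 1/9)
(S(M, 11) + c(-1))**2 = ((3 - 6) + 1/9)**2 = (-3 + 1/9)**2 = (-26/9)**2 = 676/81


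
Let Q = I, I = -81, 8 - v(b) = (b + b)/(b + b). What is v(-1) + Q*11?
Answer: -884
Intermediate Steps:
v(b) = 7 (v(b) = 8 - (b + b)/(b + b) = 8 - 2*b/(2*b) = 8 - 2*b*1/(2*b) = 8 - 1*1 = 8 - 1 = 7)
Q = -81
v(-1) + Q*11 = 7 - 81*11 = 7 - 891 = -884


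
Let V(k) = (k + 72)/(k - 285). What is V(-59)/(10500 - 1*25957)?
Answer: 1/409016 ≈ 2.4449e-6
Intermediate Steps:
V(k) = (72 + k)/(-285 + k)
V(-59)/(10500 - 1*25957) = ((72 - 59)/(-285 - 59))/(10500 - 1*25957) = (13/(-344))/(10500 - 25957) = -1/344*13/(-15457) = -13/344*(-1/15457) = 1/409016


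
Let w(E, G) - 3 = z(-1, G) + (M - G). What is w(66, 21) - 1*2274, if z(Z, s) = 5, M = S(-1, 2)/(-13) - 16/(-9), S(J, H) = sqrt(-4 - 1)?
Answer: -20567/9 - I*sqrt(5)/13 ≈ -2285.2 - 0.17201*I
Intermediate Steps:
S(J, H) = I*sqrt(5) (S(J, H) = sqrt(-5) = I*sqrt(5))
M = 16/9 - I*sqrt(5)/13 (M = (I*sqrt(5))/(-13) - 16/(-9) = (I*sqrt(5))*(-1/13) - 16*(-1/9) = -I*sqrt(5)/13 + 16/9 = 16/9 - I*sqrt(5)/13 ≈ 1.7778 - 0.17201*I)
w(E, G) = 88/9 - G - I*sqrt(5)/13 (w(E, G) = 3 + (5 + ((16/9 - I*sqrt(5)/13) - G)) = 3 + (5 + (16/9 - G - I*sqrt(5)/13)) = 3 + (61/9 - G - I*sqrt(5)/13) = 88/9 - G - I*sqrt(5)/13)
w(66, 21) - 1*2274 = (88/9 - 1*21 - I*sqrt(5)/13) - 1*2274 = (88/9 - 21 - I*sqrt(5)/13) - 2274 = (-101/9 - I*sqrt(5)/13) - 2274 = -20567/9 - I*sqrt(5)/13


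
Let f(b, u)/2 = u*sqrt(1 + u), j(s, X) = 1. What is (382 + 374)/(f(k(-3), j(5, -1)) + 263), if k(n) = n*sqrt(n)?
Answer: 198828/69161 - 1512*sqrt(2)/69161 ≈ 2.8439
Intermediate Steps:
k(n) = n**(3/2)
f(b, u) = 2*u*sqrt(1 + u) (f(b, u) = 2*(u*sqrt(1 + u)) = 2*u*sqrt(1 + u))
(382 + 374)/(f(k(-3), j(5, -1)) + 263) = (382 + 374)/(2*1*sqrt(1 + 1) + 263) = 756/(2*1*sqrt(2) + 263) = 756/(2*sqrt(2) + 263) = 756/(263 + 2*sqrt(2))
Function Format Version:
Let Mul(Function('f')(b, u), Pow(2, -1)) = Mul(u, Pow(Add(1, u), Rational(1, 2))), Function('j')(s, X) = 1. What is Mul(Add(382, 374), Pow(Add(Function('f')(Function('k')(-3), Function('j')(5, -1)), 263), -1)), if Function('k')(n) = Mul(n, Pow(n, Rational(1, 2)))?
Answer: Add(Rational(198828, 69161), Mul(Rational(-1512, 69161), Pow(2, Rational(1, 2)))) ≈ 2.8439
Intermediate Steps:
Function('k')(n) = Pow(n, Rational(3, 2))
Function('f')(b, u) = Mul(2, u, Pow(Add(1, u), Rational(1, 2))) (Function('f')(b, u) = Mul(2, Mul(u, Pow(Add(1, u), Rational(1, 2)))) = Mul(2, u, Pow(Add(1, u), Rational(1, 2))))
Mul(Add(382, 374), Pow(Add(Function('f')(Function('k')(-3), Function('j')(5, -1)), 263), -1)) = Mul(Add(382, 374), Pow(Add(Mul(2, 1, Pow(Add(1, 1), Rational(1, 2))), 263), -1)) = Mul(756, Pow(Add(Mul(2, 1, Pow(2, Rational(1, 2))), 263), -1)) = Mul(756, Pow(Add(Mul(2, Pow(2, Rational(1, 2))), 263), -1)) = Mul(756, Pow(Add(263, Mul(2, Pow(2, Rational(1, 2)))), -1))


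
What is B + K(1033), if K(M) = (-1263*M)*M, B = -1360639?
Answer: -1349094046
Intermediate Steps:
K(M) = -1263*M²
B + K(1033) = -1360639 - 1263*1033² = -1360639 - 1263*1067089 = -1360639 - 1347733407 = -1349094046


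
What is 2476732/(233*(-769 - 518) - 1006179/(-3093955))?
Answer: -3831448677530/463893186813 ≈ -8.2593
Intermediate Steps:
2476732/(233*(-769 - 518) - 1006179/(-3093955)) = 2476732/(233*(-1287) - 1006179*(-1)/3093955) = 2476732/(-299871 - 1*(-1006179/3093955)) = 2476732/(-299871 + 1006179/3093955) = 2476732/(-927786373626/3093955) = 2476732*(-3093955/927786373626) = -3831448677530/463893186813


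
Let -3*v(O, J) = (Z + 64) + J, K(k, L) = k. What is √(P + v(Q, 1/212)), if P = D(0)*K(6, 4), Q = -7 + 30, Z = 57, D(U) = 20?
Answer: √895117/106 ≈ 8.9255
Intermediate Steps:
Q = 23
v(O, J) = -121/3 - J/3 (v(O, J) = -((57 + 64) + J)/3 = -(121 + J)/3 = -121/3 - J/3)
P = 120 (P = 20*6 = 120)
√(P + v(Q, 1/212)) = √(120 + (-121/3 - ⅓/212)) = √(120 + (-121/3 - ⅓*1/212)) = √(120 + (-121/3 - 1/636)) = √(120 - 8551/212) = √(16889/212) = √895117/106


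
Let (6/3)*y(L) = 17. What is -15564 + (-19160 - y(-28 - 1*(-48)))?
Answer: -69465/2 ≈ -34733.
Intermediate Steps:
y(L) = 17/2 (y(L) = (1/2)*17 = 17/2)
-15564 + (-19160 - y(-28 - 1*(-48))) = -15564 + (-19160 - 1*17/2) = -15564 + (-19160 - 17/2) = -15564 - 38337/2 = -69465/2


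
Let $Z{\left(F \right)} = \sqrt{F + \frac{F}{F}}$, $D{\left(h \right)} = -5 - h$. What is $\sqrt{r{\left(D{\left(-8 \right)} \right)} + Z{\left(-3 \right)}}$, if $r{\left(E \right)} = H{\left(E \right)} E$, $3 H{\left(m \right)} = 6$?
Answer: $\sqrt{6 + i \sqrt{2}} \approx 2.4662 + 0.28672 i$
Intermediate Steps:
$H{\left(m \right)} = 2$ ($H{\left(m \right)} = \frac{1}{3} \cdot 6 = 2$)
$r{\left(E \right)} = 2 E$
$Z{\left(F \right)} = \sqrt{1 + F}$ ($Z{\left(F \right)} = \sqrt{F + 1} = \sqrt{1 + F}$)
$\sqrt{r{\left(D{\left(-8 \right)} \right)} + Z{\left(-3 \right)}} = \sqrt{2 \left(-5 - -8\right) + \sqrt{1 - 3}} = \sqrt{2 \left(-5 + 8\right) + \sqrt{-2}} = \sqrt{2 \cdot 3 + i \sqrt{2}} = \sqrt{6 + i \sqrt{2}}$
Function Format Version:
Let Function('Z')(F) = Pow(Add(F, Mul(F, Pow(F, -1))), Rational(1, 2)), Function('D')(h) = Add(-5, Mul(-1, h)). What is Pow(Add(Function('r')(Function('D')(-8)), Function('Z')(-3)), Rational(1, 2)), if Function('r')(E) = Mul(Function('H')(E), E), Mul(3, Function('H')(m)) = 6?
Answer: Pow(Add(6, Mul(I, Pow(2, Rational(1, 2)))), Rational(1, 2)) ≈ Add(2.4662, Mul(0.28672, I))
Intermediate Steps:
Function('H')(m) = 2 (Function('H')(m) = Mul(Rational(1, 3), 6) = 2)
Function('r')(E) = Mul(2, E)
Function('Z')(F) = Pow(Add(1, F), Rational(1, 2)) (Function('Z')(F) = Pow(Add(F, 1), Rational(1, 2)) = Pow(Add(1, F), Rational(1, 2)))
Pow(Add(Function('r')(Function('D')(-8)), Function('Z')(-3)), Rational(1, 2)) = Pow(Add(Mul(2, Add(-5, Mul(-1, -8))), Pow(Add(1, -3), Rational(1, 2))), Rational(1, 2)) = Pow(Add(Mul(2, Add(-5, 8)), Pow(-2, Rational(1, 2))), Rational(1, 2)) = Pow(Add(Mul(2, 3), Mul(I, Pow(2, Rational(1, 2)))), Rational(1, 2)) = Pow(Add(6, Mul(I, Pow(2, Rational(1, 2)))), Rational(1, 2))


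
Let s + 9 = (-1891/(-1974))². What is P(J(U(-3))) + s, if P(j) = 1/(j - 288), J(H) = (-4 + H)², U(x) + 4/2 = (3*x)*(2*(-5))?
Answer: -41991503/5195568 ≈ -8.0822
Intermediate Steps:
U(x) = -2 - 30*x (U(x) = -2 + (3*x)*(2*(-5)) = -2 + (3*x)*(-10) = -2 - 30*x)
s = -31494203/3896676 (s = -9 + (-1891/(-1974))² = -9 + (-1891*(-1/1974))² = -9 + (1891/1974)² = -9 + 3575881/3896676 = -31494203/3896676 ≈ -8.0823)
P(j) = 1/(-288 + j)
P(J(U(-3))) + s = 1/(-288 + (-4 + (-2 - 30*(-3)))²) - 31494203/3896676 = 1/(-288 + (-4 + (-2 + 90))²) - 31494203/3896676 = 1/(-288 + (-4 + 88)²) - 31494203/3896676 = 1/(-288 + 84²) - 31494203/3896676 = 1/(-288 + 7056) - 31494203/3896676 = 1/6768 - 31494203/3896676 = -41991503/5195568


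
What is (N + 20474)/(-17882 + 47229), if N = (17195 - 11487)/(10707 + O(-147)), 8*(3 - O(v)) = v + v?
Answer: 880138670/1261539489 ≈ 0.69767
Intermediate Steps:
O(v) = 3 - v/4 (O(v) = 3 - (v + v)/8 = 3 - v/4)
N = 22832/42987 (N = (17195 - 11487)/(10707 + (3 - ¼*(-147))) = 5708/(10707 + (3 + 147/4)) = 5708/(10707 + 159/4) = 5708/(42987/4) = 5708*(4/42987) = 22832/42987 ≈ 0.53114)
(N + 20474)/(-17882 + 47229) = (22832/42987 + 20474)/(-17882 + 47229) = (880138670/42987)/29347 = (880138670/42987)*(1/29347) = 880138670/1261539489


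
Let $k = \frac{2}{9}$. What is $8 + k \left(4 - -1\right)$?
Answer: $\frac{82}{9} \approx 9.1111$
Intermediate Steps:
$k = \frac{2}{9}$ ($k = 2 \cdot \frac{1}{9} = \frac{2}{9} \approx 0.22222$)
$8 + k \left(4 - -1\right) = 8 + \frac{2 \left(4 - -1\right)}{9} = 8 + \frac{2 \left(4 + 1\right)}{9} = 8 + \frac{2}{9} \cdot 5 = 8 + \frac{10}{9} = \frac{82}{9}$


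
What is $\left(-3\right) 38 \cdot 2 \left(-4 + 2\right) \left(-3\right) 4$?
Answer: $-5472$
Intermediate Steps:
$\left(-3\right) 38 \cdot 2 \left(-4 + 2\right) \left(-3\right) 4 = - 114 \cdot 2 \left(-2\right) \left(-3\right) 4 = - 114 \left(-4\right) \left(-3\right) 4 = - 114 \cdot 12 \cdot 4 = \left(-114\right) 48 = -5472$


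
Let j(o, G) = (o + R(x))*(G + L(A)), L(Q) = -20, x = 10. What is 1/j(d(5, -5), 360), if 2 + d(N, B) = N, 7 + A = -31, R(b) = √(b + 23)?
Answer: -1/2720 + √33/8160 ≈ 0.00033634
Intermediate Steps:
R(b) = √(23 + b)
A = -38 (A = -7 - 31 = -38)
d(N, B) = -2 + N
j(o, G) = (-20 + G)*(o + √33) (j(o, G) = (o + √(23 + 10))*(G - 20) = (o + √33)*(-20 + G) = (-20 + G)*(o + √33))
1/j(d(5, -5), 360) = 1/(-20*(-2 + 5) - 20*√33 + 360*(-2 + 5) + 360*√33) = 1/(-20*3 - 20*√33 + 360*3 + 360*√33) = 1/(-60 - 20*√33 + 1080 + 360*√33) = 1/(1020 + 340*√33)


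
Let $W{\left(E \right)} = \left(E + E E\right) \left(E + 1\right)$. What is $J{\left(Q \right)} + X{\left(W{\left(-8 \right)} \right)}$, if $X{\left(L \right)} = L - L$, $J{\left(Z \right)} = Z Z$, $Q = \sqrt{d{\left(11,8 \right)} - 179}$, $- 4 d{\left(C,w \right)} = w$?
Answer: $-181$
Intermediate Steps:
$d{\left(C,w \right)} = - \frac{w}{4}$
$Q = i \sqrt{181}$ ($Q = \sqrt{\left(- \frac{1}{4}\right) 8 - 179} = \sqrt{-2 - 179} = \sqrt{-181} = i \sqrt{181} \approx 13.454 i$)
$J{\left(Z \right)} = Z^{2}$
$W{\left(E \right)} = \left(1 + E\right) \left(E + E^{2}\right)$ ($W{\left(E \right)} = \left(E + E^{2}\right) \left(1 + E\right) = \left(1 + E\right) \left(E + E^{2}\right)$)
$X{\left(L \right)} = 0$
$J{\left(Q \right)} + X{\left(W{\left(-8 \right)} \right)} = \left(i \sqrt{181}\right)^{2} + 0 = -181 + 0 = -181$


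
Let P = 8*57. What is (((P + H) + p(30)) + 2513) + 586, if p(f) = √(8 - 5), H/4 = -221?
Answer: 2671 + √3 ≈ 2672.7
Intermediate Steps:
H = -884 (H = 4*(-221) = -884)
P = 456
p(f) = √3
(((P + H) + p(30)) + 2513) + 586 = (((456 - 884) + √3) + 2513) + 586 = ((-428 + √3) + 2513) + 586 = (2085 + √3) + 586 = 2671 + √3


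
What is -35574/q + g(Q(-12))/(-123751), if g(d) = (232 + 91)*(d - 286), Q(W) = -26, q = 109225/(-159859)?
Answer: 703761172250166/13516702975 ≈ 52066.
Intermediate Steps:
q = -109225/159859 (q = 109225*(-1/159859) = -109225/159859 ≈ -0.68326)
g(d) = -92378 + 323*d (g(d) = 323*(-286 + d) = -92378 + 323*d)
-35574/q + g(Q(-12))/(-123751) = -35574/(-109225/159859) + (-92378 + 323*(-26))/(-123751) = -35574*(-159859/109225) + (-92378 - 8398)*(-1/123751) = 5686824066/109225 - 100776*(-1/123751) = 5686824066/109225 + 100776/123751 = 703761172250166/13516702975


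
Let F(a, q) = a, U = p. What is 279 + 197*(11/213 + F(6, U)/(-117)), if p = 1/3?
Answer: 772748/2769 ≈ 279.07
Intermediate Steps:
p = ⅓ ≈ 0.33333
U = ⅓ ≈ 0.33333
279 + 197*(11/213 + F(6, U)/(-117)) = 279 + 197*(11/213 + 6/(-117)) = 279 + 197*(11*(1/213) + 6*(-1/117)) = 279 + 197*(11/213 - 2/39) = 279 + 197*(1/2769) = 279 + 197/2769 = 772748/2769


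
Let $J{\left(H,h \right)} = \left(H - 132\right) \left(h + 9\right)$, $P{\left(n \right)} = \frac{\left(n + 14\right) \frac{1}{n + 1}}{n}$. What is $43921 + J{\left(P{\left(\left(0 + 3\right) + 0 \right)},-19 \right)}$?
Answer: $\frac{271361}{6} \approx 45227.0$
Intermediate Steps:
$P{\left(n \right)} = \frac{14 + n}{n \left(1 + n\right)}$ ($P{\left(n \right)} = \frac{\left(14 + n\right) \frac{1}{1 + n}}{n} = \frac{\frac{1}{1 + n} \left(14 + n\right)}{n} = \frac{14 + n}{n \left(1 + n\right)}$)
$J{\left(H,h \right)} = \left(-132 + H\right) \left(9 + h\right)$
$43921 + J{\left(P{\left(\left(0 + 3\right) + 0 \right)},-19 \right)} = 43921 + \left(-1188 - -2508 + 9 \frac{14 + \left(\left(0 + 3\right) + 0\right)}{\left(\left(0 + 3\right) + 0\right) \left(1 + \left(\left(0 + 3\right) + 0\right)\right)} + \frac{14 + \left(\left(0 + 3\right) + 0\right)}{\left(\left(0 + 3\right) + 0\right) \left(1 + \left(\left(0 + 3\right) + 0\right)\right)} \left(-19\right)\right) = 43921 + \left(-1188 + 2508 + 9 \frac{14 + \left(3 + 0\right)}{\left(3 + 0\right) \left(1 + \left(3 + 0\right)\right)} + \frac{14 + \left(3 + 0\right)}{\left(3 + 0\right) \left(1 + \left(3 + 0\right)\right)} \left(-19\right)\right) = 43921 + \left(-1188 + 2508 + 9 \frac{14 + 3}{3 \left(1 + 3\right)} + \frac{14 + 3}{3 \left(1 + 3\right)} \left(-19\right)\right) = 43921 + \left(-1188 + 2508 + 9 \cdot \frac{1}{3} \cdot \frac{1}{4} \cdot 17 + \frac{1}{3} \cdot \frac{1}{4} \cdot 17 \left(-19\right)\right) = 43921 + \left(-1188 + 2508 + 9 \cdot \frac{17}{12} + \frac{17}{12} \left(-19\right)\right) = 43921 + \left(-1188 + 2508 + \frac{51}{4} - \frac{323}{12}\right) = 43921 + \frac{7835}{6} = \frac{271361}{6}$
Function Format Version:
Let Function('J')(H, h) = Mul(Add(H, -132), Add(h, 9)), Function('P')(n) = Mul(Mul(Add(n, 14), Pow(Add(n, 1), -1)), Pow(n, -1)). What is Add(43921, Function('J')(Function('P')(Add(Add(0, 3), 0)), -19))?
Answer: Rational(271361, 6) ≈ 45227.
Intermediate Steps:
Function('P')(n) = Mul(Pow(n, -1), Pow(Add(1, n), -1), Add(14, n)) (Function('P')(n) = Mul(Mul(Add(14, n), Pow(Add(1, n), -1)), Pow(n, -1)) = Mul(Mul(Pow(Add(1, n), -1), Add(14, n)), Pow(n, -1)) = Mul(Pow(n, -1), Pow(Add(1, n), -1), Add(14, n)))
Function('J')(H, h) = Mul(Add(-132, H), Add(9, h))
Add(43921, Function('J')(Function('P')(Add(Add(0, 3), 0)), -19)) = Add(43921, Add(-1188, Mul(-132, -19), Mul(9, Mul(Pow(Add(Add(0, 3), 0), -1), Pow(Add(1, Add(Add(0, 3), 0)), -1), Add(14, Add(Add(0, 3), 0)))), Mul(Mul(Pow(Add(Add(0, 3), 0), -1), Pow(Add(1, Add(Add(0, 3), 0)), -1), Add(14, Add(Add(0, 3), 0))), -19))) = Add(43921, Add(-1188, 2508, Mul(9, Mul(Pow(Add(3, 0), -1), Pow(Add(1, Add(3, 0)), -1), Add(14, Add(3, 0)))), Mul(Mul(Pow(Add(3, 0), -1), Pow(Add(1, Add(3, 0)), -1), Add(14, Add(3, 0))), -19))) = Add(43921, Add(-1188, 2508, Mul(9, Mul(Pow(3, -1), Pow(Add(1, 3), -1), Add(14, 3))), Mul(Mul(Pow(3, -1), Pow(Add(1, 3), -1), Add(14, 3)), -19))) = Add(43921, Add(-1188, 2508, Mul(9, Mul(Rational(1, 3), Pow(4, -1), 17)), Mul(Mul(Rational(1, 3), Pow(4, -1), 17), -19))) = Add(43921, Add(-1188, 2508, Mul(9, Mul(Rational(1, 3), Rational(1, 4), 17)), Mul(Mul(Rational(1, 3), Rational(1, 4), 17), -19))) = Add(43921, Add(-1188, 2508, Mul(9, Rational(17, 12)), Mul(Rational(17, 12), -19))) = Add(43921, Add(-1188, 2508, Rational(51, 4), Rational(-323, 12))) = Add(43921, Rational(7835, 6)) = Rational(271361, 6)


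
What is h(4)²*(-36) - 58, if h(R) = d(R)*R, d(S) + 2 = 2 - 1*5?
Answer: -14458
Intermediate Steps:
d(S) = -5 (d(S) = -2 + (2 - 1*5) = -2 + (2 - 5) = -2 - 3 = -5)
h(R) = -5*R
h(4)²*(-36) - 58 = (-5*4)²*(-36) - 58 = (-20)²*(-36) - 58 = 400*(-36) - 58 = -14400 - 58 = -14458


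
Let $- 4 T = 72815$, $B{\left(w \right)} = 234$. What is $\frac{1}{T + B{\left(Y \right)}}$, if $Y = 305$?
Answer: $- \frac{4}{71879} \approx -5.5649 \cdot 10^{-5}$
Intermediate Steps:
$T = - \frac{72815}{4}$ ($T = \left(- \frac{1}{4}\right) 72815 = - \frac{72815}{4} \approx -18204.0$)
$\frac{1}{T + B{\left(Y \right)}} = \frac{1}{- \frac{72815}{4} + 234} = \frac{1}{- \frac{71879}{4}} = - \frac{4}{71879}$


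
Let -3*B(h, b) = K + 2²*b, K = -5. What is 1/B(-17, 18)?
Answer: -3/67 ≈ -0.044776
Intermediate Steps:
B(h, b) = 5/3 - 4*b/3 (B(h, b) = -(-5 + 2²*b)/3 = -(-5 + 4*b)/3 = 5/3 - 4*b/3)
1/B(-17, 18) = 1/(5/3 - 4/3*18) = 1/(5/3 - 24) = 1/(-67/3) = -3/67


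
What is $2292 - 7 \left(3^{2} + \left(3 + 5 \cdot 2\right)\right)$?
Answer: $2138$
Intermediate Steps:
$2292 - 7 \left(3^{2} + \left(3 + 5 \cdot 2\right)\right) = 2292 - 7 \left(9 + \left(3 + 10\right)\right) = 2292 - 7 \left(9 + 13\right) = 2292 - 154 = 2138$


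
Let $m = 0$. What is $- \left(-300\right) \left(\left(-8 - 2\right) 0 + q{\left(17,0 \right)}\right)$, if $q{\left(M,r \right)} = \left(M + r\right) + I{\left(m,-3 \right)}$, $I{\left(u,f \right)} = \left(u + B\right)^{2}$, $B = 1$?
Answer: $5400$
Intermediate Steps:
$I{\left(u,f \right)} = \left(1 + u\right)^{2}$ ($I{\left(u,f \right)} = \left(u + 1\right)^{2} = \left(1 + u\right)^{2}$)
$q{\left(M,r \right)} = 1 + M + r$ ($q{\left(M,r \right)} = \left(M + r\right) + \left(1 + 0\right)^{2} = \left(M + r\right) + 1^{2} = \left(M + r\right) + 1 = 1 + M + r$)
$- \left(-300\right) \left(\left(-8 - 2\right) 0 + q{\left(17,0 \right)}\right) = - \left(-300\right) \left(\left(-8 - 2\right) 0 + \left(1 + 17 + 0\right)\right) = - \left(-300\right) \left(\left(-10\right) 0 + 18\right) = - \left(-300\right) \left(0 + 18\right) = - \left(-300\right) 18 = \left(-1\right) \left(-5400\right) = 5400$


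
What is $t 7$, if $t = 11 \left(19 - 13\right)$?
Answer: $462$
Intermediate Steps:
$t = 66$ ($t = 11 \cdot 6 = 66$)
$t 7 = 66 \cdot 7 = 462$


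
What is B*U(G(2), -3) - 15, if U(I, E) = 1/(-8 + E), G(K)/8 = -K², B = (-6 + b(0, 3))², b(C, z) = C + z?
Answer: -174/11 ≈ -15.818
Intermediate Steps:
B = 9 (B = (-6 + (0 + 3))² = (-6 + 3)² = (-3)² = 9)
G(K) = -8*K² (G(K) = 8*(-K²) = -8*K²)
B*U(G(2), -3) - 15 = 9/(-8 - 3) - 15 = 9/(-11) - 15 = 9*(-1/11) - 15 = -9/11 - 15 = -174/11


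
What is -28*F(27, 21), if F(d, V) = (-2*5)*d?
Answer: 7560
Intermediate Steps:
F(d, V) = -10*d
-28*F(27, 21) = -(-280)*27 = -28*(-270) = 7560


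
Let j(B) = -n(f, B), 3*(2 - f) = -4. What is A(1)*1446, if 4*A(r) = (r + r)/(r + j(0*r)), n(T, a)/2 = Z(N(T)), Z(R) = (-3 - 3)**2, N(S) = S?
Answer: -723/71 ≈ -10.183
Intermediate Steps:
f = 10/3 (f = 2 - 1/3*(-4) = 2 + 4/3 = 10/3 ≈ 3.3333)
Z(R) = 36 (Z(R) = (-6)**2 = 36)
n(T, a) = 72 (n(T, a) = 2*36 = 72)
j(B) = -72 (j(B) = -1*72 = -72)
A(r) = r/(2*(-72 + r)) (A(r) = ((r + r)/(r - 72))/4 = ((2*r)/(-72 + r))/4 = (2*r/(-72 + r))/4 = r/(2*(-72 + r)))
A(1)*1446 = ((1/2)*1/(-72 + 1))*1446 = ((1/2)*1/(-71))*1446 = ((1/2)*1*(-1/71))*1446 = -1/142*1446 = -723/71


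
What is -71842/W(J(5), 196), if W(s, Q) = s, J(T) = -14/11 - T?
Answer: 790262/69 ≈ 11453.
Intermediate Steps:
J(T) = -14/11 - T (J(T) = -14*1/11 - T = -14/11 - T)
-71842/W(J(5), 196) = -71842/(-14/11 - 1*5) = -71842/(-14/11 - 5) = -71842/(-69/11) = -71842*(-11/69) = 790262/69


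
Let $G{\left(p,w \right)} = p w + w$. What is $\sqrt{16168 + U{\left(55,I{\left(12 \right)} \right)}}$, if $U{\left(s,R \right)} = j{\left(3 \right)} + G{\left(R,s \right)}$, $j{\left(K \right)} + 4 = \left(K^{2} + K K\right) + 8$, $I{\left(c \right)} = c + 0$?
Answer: $7 \sqrt{345} \approx 130.02$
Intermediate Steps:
$I{\left(c \right)} = c$
$G{\left(p,w \right)} = w + p w$
$j{\left(K \right)} = 4 + 2 K^{2}$ ($j{\left(K \right)} = -4 + \left(\left(K^{2} + K K\right) + 8\right) = -4 + \left(\left(K^{2} + K^{2}\right) + 8\right) = -4 + \left(2 K^{2} + 8\right) = -4 + \left(8 + 2 K^{2}\right) = 4 + 2 K^{2}$)
$U{\left(s,R \right)} = 22 + s \left(1 + R\right)$ ($U{\left(s,R \right)} = \left(4 + 2 \cdot 3^{2}\right) + s \left(1 + R\right) = \left(4 + 2 \cdot 9\right) + s \left(1 + R\right) = \left(4 + 18\right) + s \left(1 + R\right) = 22 + s \left(1 + R\right)$)
$\sqrt{16168 + U{\left(55,I{\left(12 \right)} \right)}} = \sqrt{16168 + \left(22 + 55 \left(1 + 12\right)\right)} = \sqrt{16168 + \left(22 + 55 \cdot 13\right)} = \sqrt{16168 + \left(22 + 715\right)} = \sqrt{16168 + 737} = \sqrt{16905} = 7 \sqrt{345}$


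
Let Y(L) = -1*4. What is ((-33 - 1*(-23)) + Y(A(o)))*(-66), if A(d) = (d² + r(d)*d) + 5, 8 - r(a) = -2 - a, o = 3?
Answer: 924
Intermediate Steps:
r(a) = 10 + a (r(a) = 8 - (-2 - a) = 8 + (2 + a) = 10 + a)
A(d) = 5 + d² + d*(10 + d) (A(d) = (d² + (10 + d)*d) + 5 = (d² + d*(10 + d)) + 5 = 5 + d² + d*(10 + d))
Y(L) = -4
((-33 - 1*(-23)) + Y(A(o)))*(-66) = ((-33 - 1*(-23)) - 4)*(-66) = ((-33 + 23) - 4)*(-66) = (-10 - 4)*(-66) = -14*(-66) = 924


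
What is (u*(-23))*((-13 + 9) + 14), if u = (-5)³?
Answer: 28750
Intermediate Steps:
u = -125
(u*(-23))*((-13 + 9) + 14) = (-125*(-23))*((-13 + 9) + 14) = 2875*(-4 + 14) = 2875*10 = 28750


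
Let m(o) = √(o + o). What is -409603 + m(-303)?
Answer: -409603 + I*√606 ≈ -4.096e+5 + 24.617*I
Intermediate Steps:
m(o) = √2*√o (m(o) = √(2*o) = √2*√o)
-409603 + m(-303) = -409603 + √2*√(-303) = -409603 + √2*(I*√303) = -409603 + I*√606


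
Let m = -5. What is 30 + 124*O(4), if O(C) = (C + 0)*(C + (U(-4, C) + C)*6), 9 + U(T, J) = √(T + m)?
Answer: -12866 + 8928*I ≈ -12866.0 + 8928.0*I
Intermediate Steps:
U(T, J) = -9 + √(-5 + T) (U(T, J) = -9 + √(T - 5) = -9 + √(-5 + T))
O(C) = C*(-54 + 7*C + 18*I) (O(C) = (C + 0)*(C + ((-9 + √(-5 - 4)) + C)*6) = C*(C + ((-9 + √(-9)) + C)*6) = C*(C + ((-9 + 3*I) + C)*6) = C*(C + (-9 + C + 3*I)*6) = C*(C + (-54 + 6*C + 18*I)) = C*(-54 + 7*C + 18*I))
30 + 124*O(4) = 30 + 124*(4*(-54 + 7*4 + 18*I)) = 30 + 124*(4*(-54 + 28 + 18*I)) = 30 + 124*(4*(-26 + 18*I)) = 30 + 124*(-104 + 72*I) = 30 + (-12896 + 8928*I) = -12866 + 8928*I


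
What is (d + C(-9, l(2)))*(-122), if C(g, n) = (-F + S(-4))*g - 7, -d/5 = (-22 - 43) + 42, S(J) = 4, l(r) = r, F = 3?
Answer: -12078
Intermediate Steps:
d = 115 (d = -5*((-22 - 43) + 42) = -5*(-65 + 42) = -5*(-23) = 115)
C(g, n) = -7 + g (C(g, n) = (-1*3 + 4)*g - 7 = (-3 + 4)*g - 7 = 1*g - 7 = g - 7 = -7 + g)
(d + C(-9, l(2)))*(-122) = (115 + (-7 - 9))*(-122) = (115 - 16)*(-122) = 99*(-122) = -12078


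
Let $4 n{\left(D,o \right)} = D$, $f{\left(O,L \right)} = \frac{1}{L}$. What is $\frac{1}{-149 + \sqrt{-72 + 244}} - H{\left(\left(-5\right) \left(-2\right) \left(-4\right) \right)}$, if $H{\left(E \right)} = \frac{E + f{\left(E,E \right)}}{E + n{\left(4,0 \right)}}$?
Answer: $- \frac{3944541}{3818360} - \frac{2 \sqrt{43}}{22029} \approx -1.0336$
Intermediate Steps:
$n{\left(D,o \right)} = \frac{D}{4}$
$H{\left(E \right)} = \frac{E + \frac{1}{E}}{1 + E}$ ($H{\left(E \right)} = \frac{E + \frac{1}{E}}{E + \frac{1}{4} \cdot 4} = \frac{E + \frac{1}{E}}{E + 1} = \frac{E + \frac{1}{E}}{1 + E}$)
$\frac{1}{-149 + \sqrt{-72 + 244}} - H{\left(\left(-5\right) \left(-2\right) \left(-4\right) \right)} = \frac{1}{-149 + \sqrt{-72 + 244}} - \frac{1 + \left(\left(-5\right) \left(-2\right) \left(-4\right)\right)^{2}}{\left(-5\right) \left(-2\right) \left(-4\right) \left(1 + \left(-5\right) \left(-2\right) \left(-4\right)\right)} = \frac{1}{-149 + \sqrt{172}} - \frac{1 + \left(10 \left(-4\right)\right)^{2}}{10 \left(-4\right) \left(1 + 10 \left(-4\right)\right)} = \frac{1}{-149 + 2 \sqrt{43}} - \frac{1 + \left(-40\right)^{2}}{\left(-40\right) \left(1 - 40\right)} = \frac{1}{-149 + 2 \sqrt{43}} - - \frac{1 + 1600}{40 \left(-39\right)} = \frac{1}{-149 + 2 \sqrt{43}} - \left(- \frac{1}{40}\right) \left(- \frac{1}{39}\right) 1601 = \frac{1}{-149 + 2 \sqrt{43}} - \frac{1601}{1560} = - \frac{1601}{1560} + \frac{1}{-149 + 2 \sqrt{43}}$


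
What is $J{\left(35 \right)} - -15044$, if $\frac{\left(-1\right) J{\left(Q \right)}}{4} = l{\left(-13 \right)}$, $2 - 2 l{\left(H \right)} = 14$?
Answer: $15068$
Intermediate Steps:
$l{\left(H \right)} = -6$ ($l{\left(H \right)} = 1 - 7 = -6$)
$J{\left(Q \right)} = 24$ ($J{\left(Q \right)} = \left(-4\right) \left(-6\right) = 24$)
$J{\left(35 \right)} - -15044 = 24 - -15044 = 24 + 15044 = 15068$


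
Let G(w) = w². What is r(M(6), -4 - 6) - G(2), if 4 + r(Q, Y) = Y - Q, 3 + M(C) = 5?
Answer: -20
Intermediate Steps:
M(C) = 2 (M(C) = -3 + 5 = 2)
r(Q, Y) = -4 + Y - Q (r(Q, Y) = -4 + (Y - Q) = -4 + Y - Q)
r(M(6), -4 - 6) - G(2) = (-4 + (-4 - 6) - 1*2) - 1*2² = (-4 - 10 - 2) - 1*4 = -16 - 4 = -20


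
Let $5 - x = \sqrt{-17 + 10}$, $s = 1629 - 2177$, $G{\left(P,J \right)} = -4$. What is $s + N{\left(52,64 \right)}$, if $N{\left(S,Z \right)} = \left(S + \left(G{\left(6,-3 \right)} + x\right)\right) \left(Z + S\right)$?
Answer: $5600 - 116 i \sqrt{7} \approx 5600.0 - 306.91 i$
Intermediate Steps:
$s = -548$
$x = 5 - i \sqrt{7}$ ($x = 5 - \sqrt{-17 + 10} = 5 - \sqrt{-7} = 5 - i \sqrt{7} \approx 5.0 - 2.6458 i$)
$N{\left(S,Z \right)} = \left(S + Z\right) \left(1 + S - i \sqrt{7}\right)$ ($N{\left(S,Z \right)} = \left(S - \left(-1 + i \sqrt{7}\right)\right) \left(Z + S\right) = \left(S + \left(1 - i \sqrt{7}\right)\right) \left(S + Z\right) = \left(1 + S - i \sqrt{7}\right) \left(S + Z\right) = \left(S + Z\right) \left(1 + S - i \sqrt{7}\right)$)
$s + N{\left(52,64 \right)} = -548 + \left(52 + 64 + 52^{2} + 52 \cdot 64 - i 52 \sqrt{7} - i 64 \sqrt{7}\right) = -548 + \left(52 + 64 + 2704 + 3328 - 52 i \sqrt{7} - 64 i \sqrt{7}\right) = -548 + \left(6148 - 116 i \sqrt{7}\right) = 5600 - 116 i \sqrt{7}$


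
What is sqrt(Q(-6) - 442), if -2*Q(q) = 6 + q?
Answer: I*sqrt(442) ≈ 21.024*I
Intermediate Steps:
Q(q) = -3 - q/2 (Q(q) = -(6 + q)/2 = -3 - q/2)
sqrt(Q(-6) - 442) = sqrt((-3 - 1/2*(-6)) - 442) = sqrt((-3 + 3) - 442) = sqrt(0 - 442) = sqrt(-442) = I*sqrt(442)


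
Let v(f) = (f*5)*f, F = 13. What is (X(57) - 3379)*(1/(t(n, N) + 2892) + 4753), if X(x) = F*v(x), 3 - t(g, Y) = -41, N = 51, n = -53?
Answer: 1449946519527/1468 ≈ 9.8770e+8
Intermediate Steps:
t(g, Y) = 44 (t(g, Y) = 3 - 1*(-41) = 3 + 41 = 44)
v(f) = 5*f² (v(f) = (5*f)*f = 5*f²)
X(x) = 65*x² (X(x) = 13*(5*x²) = 65*x²)
(X(57) - 3379)*(1/(t(n, N) + 2892) + 4753) = (65*57² - 3379)*(1/(44 + 2892) + 4753) = (65*3249 - 3379)*(1/2936 + 4753) = (211185 - 3379)*(1/2936 + 4753) = 207806*(13954809/2936) = 1449946519527/1468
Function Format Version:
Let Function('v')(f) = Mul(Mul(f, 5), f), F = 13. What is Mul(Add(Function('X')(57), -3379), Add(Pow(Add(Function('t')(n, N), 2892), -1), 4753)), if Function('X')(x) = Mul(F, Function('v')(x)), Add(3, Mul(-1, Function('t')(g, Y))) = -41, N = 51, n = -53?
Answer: Rational(1449946519527, 1468) ≈ 9.8770e+8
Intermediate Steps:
Function('t')(g, Y) = 44 (Function('t')(g, Y) = Add(3, Mul(-1, -41)) = Add(3, 41) = 44)
Function('v')(f) = Mul(5, Pow(f, 2)) (Function('v')(f) = Mul(Mul(5, f), f) = Mul(5, Pow(f, 2)))
Function('X')(x) = Mul(65, Pow(x, 2)) (Function('X')(x) = Mul(13, Mul(5, Pow(x, 2))) = Mul(65, Pow(x, 2)))
Mul(Add(Function('X')(57), -3379), Add(Pow(Add(Function('t')(n, N), 2892), -1), 4753)) = Mul(Add(Mul(65, Pow(57, 2)), -3379), Add(Pow(Add(44, 2892), -1), 4753)) = Mul(Add(Mul(65, 3249), -3379), Add(Pow(2936, -1), 4753)) = Mul(Add(211185, -3379), Add(Rational(1, 2936), 4753)) = Mul(207806, Rational(13954809, 2936)) = Rational(1449946519527, 1468)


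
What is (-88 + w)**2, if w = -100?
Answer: 35344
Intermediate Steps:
(-88 + w)**2 = (-88 - 100)**2 = (-188)**2 = 35344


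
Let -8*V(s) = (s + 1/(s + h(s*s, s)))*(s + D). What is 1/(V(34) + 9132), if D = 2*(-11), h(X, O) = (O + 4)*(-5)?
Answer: 104/944425 ≈ 0.00011012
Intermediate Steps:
h(X, O) = -20 - 5*O (h(X, O) = (4 + O)*(-5) = -20 - 5*O)
D = -22
V(s) = -(-22 + s)*(s + 1/(-20 - 4*s))/8 (V(s) = -(s + 1/(s + (-20 - 5*s)))*(s - 22)/8 = -(s + 1/(-20 - 4*s))*(-22 + s)/8 = -(-22 + s)*(s + 1/(-20 - 4*s))/8)
1/(V(34) + 9132) = 1/((-22 - 4*34³ + 68*34² + 441*34)/(32*(5 + 34)) + 9132) = 1/((1/32)*(-22 - 4*39304 + 68*1156 + 14994)/39 + 9132) = 1/((1/32)*(1/39)*(-22 - 157216 + 78608 + 14994) + 9132) = 1/((1/32)*(1/39)*(-63636) + 9132) = 1/(-5303/104 + 9132) = 1/(944425/104) = 104/944425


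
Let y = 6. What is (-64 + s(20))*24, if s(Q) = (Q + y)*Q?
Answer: 10944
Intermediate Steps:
s(Q) = Q*(6 + Q) (s(Q) = (Q + 6)*Q = (6 + Q)*Q = Q*(6 + Q))
(-64 + s(20))*24 = (-64 + 20*(6 + 20))*24 = (-64 + 20*26)*24 = (-64 + 520)*24 = 456*24 = 10944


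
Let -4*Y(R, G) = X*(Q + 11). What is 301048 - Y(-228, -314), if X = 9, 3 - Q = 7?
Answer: 1204255/4 ≈ 3.0106e+5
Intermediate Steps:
Q = -4 (Q = 3 - 1*7 = 3 - 7 = -4)
Y(R, G) = -63/4 (Y(R, G) = -9*(-4 + 11)/4 = -9*7/4 = -¼*63 = -63/4)
301048 - Y(-228, -314) = 301048 - 1*(-63/4) = 301048 + 63/4 = 1204255/4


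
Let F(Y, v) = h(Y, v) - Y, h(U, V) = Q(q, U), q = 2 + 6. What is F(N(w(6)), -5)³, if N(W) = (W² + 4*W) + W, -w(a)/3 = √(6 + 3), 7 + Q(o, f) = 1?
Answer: -74088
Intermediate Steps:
q = 8
Q(o, f) = -6 (Q(o, f) = -7 + 1 = -6)
h(U, V) = -6
w(a) = -9 (w(a) = -3*√(6 + 3) = -3*√9 = -3*3 = -9)
N(W) = W² + 5*W
F(Y, v) = -6 - Y
F(N(w(6)), -5)³ = (-6 - (-9)*(5 - 9))³ = (-6 - (-9)*(-4))³ = (-6 - 1*36)³ = (-6 - 36)³ = (-42)³ = -74088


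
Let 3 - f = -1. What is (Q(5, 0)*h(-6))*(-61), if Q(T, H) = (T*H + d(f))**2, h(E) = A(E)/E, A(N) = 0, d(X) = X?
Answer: 0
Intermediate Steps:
f = 4 (f = 3 - 1*(-1) = 3 + 1 = 4)
h(E) = 0 (h(E) = 0/E = 0)
Q(T, H) = (4 + H*T)**2 (Q(T, H) = (T*H + 4)**2 = (H*T + 4)**2 = (4 + H*T)**2)
(Q(5, 0)*h(-6))*(-61) = ((4 + 0*5)**2*0)*(-61) = ((4 + 0)**2*0)*(-61) = (4**2*0)*(-61) = (16*0)*(-61) = 0*(-61) = 0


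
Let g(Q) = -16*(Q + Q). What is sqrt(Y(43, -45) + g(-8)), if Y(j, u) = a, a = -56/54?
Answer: 2*sqrt(5163)/9 ≈ 15.968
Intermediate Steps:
a = -28/27 (a = -56*1/54 = -28/27 ≈ -1.0370)
Y(j, u) = -28/27
g(Q) = -32*Q
sqrt(Y(43, -45) + g(-8)) = sqrt(-28/27 - 32*(-8)) = sqrt(-28/27 + 256) = sqrt(6884/27) = 2*sqrt(5163)/9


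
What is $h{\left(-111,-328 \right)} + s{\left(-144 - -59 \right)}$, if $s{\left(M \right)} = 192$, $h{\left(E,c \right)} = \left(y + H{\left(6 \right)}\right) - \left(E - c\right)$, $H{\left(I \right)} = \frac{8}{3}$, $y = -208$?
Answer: $- \frac{691}{3} \approx -230.33$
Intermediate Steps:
$H{\left(I \right)} = \frac{8}{3}$ ($H{\left(I \right)} = 8 \cdot \frac{1}{3} = \frac{8}{3}$)
$h{\left(E,c \right)} = - \frac{616}{3} + c - E$ ($h{\left(E,c \right)} = \left(-208 + \frac{8}{3}\right) - \left(E - c\right) = - \frac{616}{3} - \left(E - c\right) = - \frac{616}{3} + c - E$)
$h{\left(-111,-328 \right)} + s{\left(-144 - -59 \right)} = \left(- \frac{616}{3} - 328 - -111\right) + 192 = \left(- \frac{616}{3} - 328 + 111\right) + 192 = - \frac{1267}{3} + 192 = - \frac{691}{3}$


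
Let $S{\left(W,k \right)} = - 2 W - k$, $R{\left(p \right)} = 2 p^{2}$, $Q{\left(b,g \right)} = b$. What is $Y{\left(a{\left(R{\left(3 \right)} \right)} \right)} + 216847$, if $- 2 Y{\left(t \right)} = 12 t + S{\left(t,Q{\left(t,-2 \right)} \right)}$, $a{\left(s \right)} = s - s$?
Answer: $216847$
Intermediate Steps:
$S{\left(W,k \right)} = - k - 2 W$
$a{\left(s \right)} = 0$
$Y{\left(t \right)} = - \frac{9 t}{2}$ ($Y{\left(t \right)} = - \frac{12 t - 3 t}{2} = - \frac{9 t}{2}$)
$Y{\left(a{\left(R{\left(3 \right)} \right)} \right)} + 216847 = \left(- \frac{9}{2}\right) 0 + 216847 = 0 + 216847 = 216847$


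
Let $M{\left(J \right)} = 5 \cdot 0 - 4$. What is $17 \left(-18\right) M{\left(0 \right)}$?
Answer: $1224$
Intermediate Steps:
$M{\left(J \right)} = -4$ ($M{\left(J \right)} = 0 - 4 = -4$)
$17 \left(-18\right) M{\left(0 \right)} = 17 \left(-18\right) \left(-4\right) = \left(-306\right) \left(-4\right) = 1224$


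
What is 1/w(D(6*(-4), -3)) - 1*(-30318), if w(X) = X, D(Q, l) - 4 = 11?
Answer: 454771/15 ≈ 30318.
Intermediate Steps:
D(Q, l) = 15 (D(Q, l) = 4 + 11 = 15)
1/w(D(6*(-4), -3)) - 1*(-30318) = 1/15 - 1*(-30318) = 1/15 + 30318 = 454771/15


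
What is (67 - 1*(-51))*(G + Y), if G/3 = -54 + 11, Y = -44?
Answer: -20414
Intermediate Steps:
G = -129 (G = 3*(-54 + 11) = 3*(-43) = -129)
(67 - 1*(-51))*(G + Y) = (67 - 1*(-51))*(-129 - 44) = (67 + 51)*(-173) = 118*(-173) = -20414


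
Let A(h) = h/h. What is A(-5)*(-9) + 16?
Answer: 7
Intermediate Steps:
A(h) = 1
A(-5)*(-9) + 16 = 1*(-9) + 16 = -9 + 16 = 7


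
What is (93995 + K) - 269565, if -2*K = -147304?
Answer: -101918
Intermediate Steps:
K = 73652 (K = -1/2*(-147304) = 73652)
(93995 + K) - 269565 = (93995 + 73652) - 269565 = 167647 - 269565 = -101918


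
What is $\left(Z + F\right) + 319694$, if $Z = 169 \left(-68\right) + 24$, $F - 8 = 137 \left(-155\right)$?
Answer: $286999$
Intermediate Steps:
$F = -21227$ ($F = 8 + 137 \left(-155\right) = 8 - 21235 = -21227$)
$Z = -11468$ ($Z = -11492 + 24 = -11468$)
$\left(Z + F\right) + 319694 = \left(-11468 - 21227\right) + 319694 = -32695 + 319694 = 286999$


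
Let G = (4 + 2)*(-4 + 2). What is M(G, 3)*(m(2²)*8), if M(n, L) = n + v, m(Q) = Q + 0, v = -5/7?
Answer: -2848/7 ≈ -406.86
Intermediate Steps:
G = -12 (G = 6*(-2) = -12)
v = -5/7 (v = -5*⅐ = -5/7 ≈ -0.71429)
m(Q) = Q
M(n, L) = -5/7 + n (M(n, L) = n - 5/7 = -5/7 + n)
M(G, 3)*(m(2²)*8) = (-5/7 - 12)*(2²*8) = -356*8/7 = -89/7*32 = -2848/7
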